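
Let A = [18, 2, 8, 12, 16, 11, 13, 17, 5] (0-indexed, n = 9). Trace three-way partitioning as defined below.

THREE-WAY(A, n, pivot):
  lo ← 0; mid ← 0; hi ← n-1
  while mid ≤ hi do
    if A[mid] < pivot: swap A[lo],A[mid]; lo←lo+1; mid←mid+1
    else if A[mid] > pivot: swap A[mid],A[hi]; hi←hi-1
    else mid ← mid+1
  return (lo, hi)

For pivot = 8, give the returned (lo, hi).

pivot = 8; lo=0, mid=0, hi=8
A[mid]=18>8: swap A[0],A[8]; hi=7 → [5, 2, 8, 12, 16, 11, 13, 17, 18]
A[mid]=5<8: swap A[0],A[0]; lo=1,mid=1 → [5, 2, 8, 12, 16, 11, 13, 17, 18]
A[mid]=2<8: swap A[1],A[1]; lo=2,mid=2 → [5, 2, 8, 12, 16, 11, 13, 17, 18]
A[mid]=8=8: mid=3
A[mid]=12>8: swap A[3],A[7]; hi=6 → [5, 2, 8, 17, 16, 11, 13, 12, 18]
A[mid]=17>8: swap A[3],A[6]; hi=5 → [5, 2, 8, 13, 16, 11, 17, 12, 18]
A[mid]=13>8: swap A[3],A[5]; hi=4 → [5, 2, 8, 11, 16, 13, 17, 12, 18]
A[mid]=11>8: swap A[3],A[4]; hi=3 → [5, 2, 8, 16, 11, 13, 17, 12, 18]
A[mid]=16>8: swap A[3],A[3]; hi=2 → [5, 2, 8, 16, 11, 13, 17, 12, 18]
end: lo=2, hi=2; A = [5, 2, 8, 16, 11, 13, 17, 12, 18]

(2, 2)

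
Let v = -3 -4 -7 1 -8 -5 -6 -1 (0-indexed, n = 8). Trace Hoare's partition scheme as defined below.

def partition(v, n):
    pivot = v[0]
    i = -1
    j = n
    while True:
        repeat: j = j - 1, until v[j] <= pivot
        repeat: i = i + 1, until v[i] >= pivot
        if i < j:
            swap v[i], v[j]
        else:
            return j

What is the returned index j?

pivot = v[0] = -3; i = -1, j = 8
j→6 (v[6]=-6≤-3), i→0 (v[0]=-3≥-3); i<j, swap → -6 -4 -7 1 -8 -5 -3 -1
j→5 (v[5]=-5≤-3), i→3 (v[3]=1≥-3); i<j, swap → -6 -4 -7 -5 -8 1 -3 -1
j→4, i→5; i≥j, return j=4. v = -6 -4 -7 -5 -8 1 -3 -1

4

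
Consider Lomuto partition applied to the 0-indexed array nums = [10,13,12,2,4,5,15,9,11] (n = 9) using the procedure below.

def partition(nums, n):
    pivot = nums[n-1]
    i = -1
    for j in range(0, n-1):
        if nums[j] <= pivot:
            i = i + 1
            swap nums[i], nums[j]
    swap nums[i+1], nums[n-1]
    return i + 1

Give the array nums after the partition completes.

[10,2,4,5,9,11,15,12,13]

pivot = nums[8] = 11; i = -1
j=0: nums[0]=10 ≤ 11 → i=0, swap nums[0],nums[0] (no change) → [10,13,12,2,4,5,15,9,11]
j=1: nums[1]=13 > 11 → no swap
j=2: nums[2]=12 > 11 → no swap
j=3: nums[3]=2 ≤ 11 → i=1, swap nums[1],nums[3] → [10,2,12,13,4,5,15,9,11]
j=4: nums[4]=4 ≤ 11 → i=2, swap nums[2],nums[4] → [10,2,4,13,12,5,15,9,11]
j=5: nums[5]=5 ≤ 11 → i=3, swap nums[3],nums[5] → [10,2,4,5,12,13,15,9,11]
j=6: nums[6]=15 > 11 → no swap
j=7: nums[7]=9 ≤ 11 → i=4, swap nums[4],nums[7] → [10,2,4,5,9,13,15,12,11]
final swap nums[5],nums[8] → [10,2,4,5,9,11,15,12,13]; return 5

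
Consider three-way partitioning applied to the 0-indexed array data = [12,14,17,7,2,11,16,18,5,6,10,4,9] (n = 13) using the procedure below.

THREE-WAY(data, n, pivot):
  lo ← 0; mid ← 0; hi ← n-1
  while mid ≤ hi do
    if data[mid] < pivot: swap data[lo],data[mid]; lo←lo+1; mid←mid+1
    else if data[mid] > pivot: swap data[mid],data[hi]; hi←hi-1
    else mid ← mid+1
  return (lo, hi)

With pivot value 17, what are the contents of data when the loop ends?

[12,14,7,2,11,16,9,5,6,10,4,17,18]

pivot = 17; lo=0, mid=0, hi=12
data[mid]=12<17: swap data[0],data[0]; lo=1,mid=1 → [12,14,17,7,2,11,16,18,5,6,10,4,9]
data[mid]=14<17: swap data[1],data[1]; lo=2,mid=2 → [12,14,17,7,2,11,16,18,5,6,10,4,9]
data[mid]=17=17: mid=3
data[mid]=7<17: swap data[2],data[3]; lo=3,mid=4 → [12,14,7,17,2,11,16,18,5,6,10,4,9]
data[mid]=2<17: swap data[3],data[4]; lo=4,mid=5 → [12,14,7,2,17,11,16,18,5,6,10,4,9]
data[mid]=11<17: swap data[4],data[5]; lo=5,mid=6 → [12,14,7,2,11,17,16,18,5,6,10,4,9]
data[mid]=16<17: swap data[5],data[6]; lo=6,mid=7 → [12,14,7,2,11,16,17,18,5,6,10,4,9]
data[mid]=18>17: swap data[7],data[12]; hi=11 → [12,14,7,2,11,16,17,9,5,6,10,4,18]
data[mid]=9<17: swap data[6],data[7]; lo=7,mid=8 → [12,14,7,2,11,16,9,17,5,6,10,4,18]
data[mid]=5<17: swap data[7],data[8]; lo=8,mid=9 → [12,14,7,2,11,16,9,5,17,6,10,4,18]
data[mid]=6<17: swap data[8],data[9]; lo=9,mid=10 → [12,14,7,2,11,16,9,5,6,17,10,4,18]
data[mid]=10<17: swap data[9],data[10]; lo=10,mid=11 → [12,14,7,2,11,16,9,5,6,10,17,4,18]
data[mid]=4<17: swap data[10],data[11]; lo=11,mid=12 → [12,14,7,2,11,16,9,5,6,10,4,17,18]
end: lo=11, hi=11; data = [12,14,7,2,11,16,9,5,6,10,4,17,18]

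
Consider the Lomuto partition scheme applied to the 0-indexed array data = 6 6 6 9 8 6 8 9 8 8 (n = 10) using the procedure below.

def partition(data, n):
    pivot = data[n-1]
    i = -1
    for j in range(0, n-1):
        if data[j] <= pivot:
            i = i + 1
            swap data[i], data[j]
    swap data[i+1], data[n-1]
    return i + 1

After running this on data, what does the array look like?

pivot = data[9] = 8; i = -1
j=0: data[0]=6 ≤ 8 → i=0, swap data[0],data[0] (no change) → 6 6 6 9 8 6 8 9 8 8
j=1: data[1]=6 ≤ 8 → i=1, swap data[1],data[1] (no change) → 6 6 6 9 8 6 8 9 8 8
j=2: data[2]=6 ≤ 8 → i=2, swap data[2],data[2] (no change) → 6 6 6 9 8 6 8 9 8 8
j=3: data[3]=9 > 8 → no swap
j=4: data[4]=8 ≤ 8 → i=3, swap data[3],data[4] → 6 6 6 8 9 6 8 9 8 8
j=5: data[5]=6 ≤ 8 → i=4, swap data[4],data[5] → 6 6 6 8 6 9 8 9 8 8
j=6: data[6]=8 ≤ 8 → i=5, swap data[5],data[6] → 6 6 6 8 6 8 9 9 8 8
j=7: data[7]=9 > 8 → no swap
j=8: data[8]=8 ≤ 8 → i=6, swap data[6],data[8] → 6 6 6 8 6 8 8 9 9 8
final swap data[7],data[9] → 6 6 6 8 6 8 8 8 9 9; return 7

6 6 6 8 6 8 8 8 9 9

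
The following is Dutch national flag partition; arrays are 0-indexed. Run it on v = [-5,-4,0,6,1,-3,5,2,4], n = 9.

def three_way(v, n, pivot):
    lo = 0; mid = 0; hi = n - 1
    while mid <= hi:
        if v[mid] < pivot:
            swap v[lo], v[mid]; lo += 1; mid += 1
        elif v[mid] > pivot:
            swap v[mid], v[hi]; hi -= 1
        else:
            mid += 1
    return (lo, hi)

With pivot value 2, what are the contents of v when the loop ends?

pivot = 2; lo=0, mid=0, hi=8
v[mid]=-5<2: swap v[0],v[0]; lo=1,mid=1 → [-5,-4,0,6,1,-3,5,2,4]
v[mid]=-4<2: swap v[1],v[1]; lo=2,mid=2 → [-5,-4,0,6,1,-3,5,2,4]
v[mid]=0<2: swap v[2],v[2]; lo=3,mid=3 → [-5,-4,0,6,1,-3,5,2,4]
v[mid]=6>2: swap v[3],v[8]; hi=7 → [-5,-4,0,4,1,-3,5,2,6]
v[mid]=4>2: swap v[3],v[7]; hi=6 → [-5,-4,0,2,1,-3,5,4,6]
v[mid]=2=2: mid=4
v[mid]=1<2: swap v[3],v[4]; lo=4,mid=5 → [-5,-4,0,1,2,-3,5,4,6]
v[mid]=-3<2: swap v[4],v[5]; lo=5,mid=6 → [-5,-4,0,1,-3,2,5,4,6]
v[mid]=5>2: swap v[6],v[6]; hi=5 → [-5,-4,0,1,-3,2,5,4,6]
end: lo=5, hi=5; v = [-5,-4,0,1,-3,2,5,4,6]

[-5,-4,0,1,-3,2,5,4,6]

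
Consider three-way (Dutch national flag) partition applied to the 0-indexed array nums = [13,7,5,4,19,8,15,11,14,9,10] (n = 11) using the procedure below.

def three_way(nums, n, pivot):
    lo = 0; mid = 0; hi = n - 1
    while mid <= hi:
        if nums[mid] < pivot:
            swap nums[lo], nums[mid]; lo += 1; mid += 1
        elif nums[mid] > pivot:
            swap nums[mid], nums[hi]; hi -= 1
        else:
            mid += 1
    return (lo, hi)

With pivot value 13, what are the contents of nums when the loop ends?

[7,5,4,10,8,9,11,13,14,15,19]

lo=0 mid=0 hi=10
13=13: mid=1
7<13: swap(0,1), lo=1 mid=2 ⇒ [7,13,5,4,19,8,15,11,14,9,10]
5<13: swap(1,2), lo=2 mid=3 ⇒ [7,5,13,4,19,8,15,11,14,9,10]
4<13: swap(2,3), lo=3 mid=4 ⇒ [7,5,4,13,19,8,15,11,14,9,10]
19>13: swap(4,10), hi=9 ⇒ [7,5,4,13,10,8,15,11,14,9,19]
10<13: swap(3,4), lo=4 mid=5 ⇒ [7,5,4,10,13,8,15,11,14,9,19]
8<13: swap(4,5), lo=5 mid=6 ⇒ [7,5,4,10,8,13,15,11,14,9,19]
15>13: swap(6,9), hi=8 ⇒ [7,5,4,10,8,13,9,11,14,15,19]
9<13: swap(5,6), lo=6 mid=7 ⇒ [7,5,4,10,8,9,13,11,14,15,19]
11<13: swap(6,7), lo=7 mid=8 ⇒ [7,5,4,10,8,9,11,13,14,15,19]
14>13: swap(8,8), hi=7 ⇒ [7,5,4,10,8,9,11,13,14,15,19]
done. lo=7 hi=7; nums=[7,5,4,10,8,9,11,13,14,15,19]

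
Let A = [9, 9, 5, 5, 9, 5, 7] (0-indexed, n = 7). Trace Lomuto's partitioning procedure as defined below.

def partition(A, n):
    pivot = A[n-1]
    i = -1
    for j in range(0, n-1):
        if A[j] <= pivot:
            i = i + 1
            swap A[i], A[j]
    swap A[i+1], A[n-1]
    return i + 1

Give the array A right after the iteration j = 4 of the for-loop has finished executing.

[5, 5, 9, 9, 9, 5, 7]

pivot=7, i=-1
j=0: 9>7, skip
j=1: 9>7, skip
j=2: 5≤7, i=0, swap(0,2) ⇒ [5, 9, 9, 5, 9, 5, 7]
j=3: 5≤7, i=1, swap(1,3) ⇒ [5, 5, 9, 9, 9, 5, 7]
j=4: 9>7, skip
(after j=4) A = [5, 5, 9, 9, 9, 5, 7]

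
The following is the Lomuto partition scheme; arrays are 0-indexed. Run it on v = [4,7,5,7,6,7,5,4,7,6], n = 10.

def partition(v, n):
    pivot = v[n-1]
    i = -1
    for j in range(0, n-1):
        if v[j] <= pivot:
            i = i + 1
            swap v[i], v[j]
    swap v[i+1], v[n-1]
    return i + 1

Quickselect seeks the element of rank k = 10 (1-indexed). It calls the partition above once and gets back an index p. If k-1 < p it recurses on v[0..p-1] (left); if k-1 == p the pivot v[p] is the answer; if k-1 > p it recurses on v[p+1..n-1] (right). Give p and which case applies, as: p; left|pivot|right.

5; right

pivot=6, i=-1
j=0: 4≤6, i=0, swap(0,0) ⇒ [4,7,5,7,6,7,5,4,7,6]
j=1: 7>6, skip
j=2: 5≤6, i=1, swap(1,2) ⇒ [4,5,7,7,6,7,5,4,7,6]
j=3: 7>6, skip
j=4: 6≤6, i=2, swap(2,4) ⇒ [4,5,6,7,7,7,5,4,7,6]
j=5: 7>6, skip
j=6: 5≤6, i=3, swap(3,6) ⇒ [4,5,6,5,7,7,7,4,7,6]
j=7: 4≤6, i=4, swap(4,7) ⇒ [4,5,6,5,4,7,7,7,7,6]
j=8: 7>6, skip
swap(5,9) ⇒ [4,5,6,5,4,6,7,7,7,7]; return 5
p = 5; k-1 = 9 > 5 ⇒ right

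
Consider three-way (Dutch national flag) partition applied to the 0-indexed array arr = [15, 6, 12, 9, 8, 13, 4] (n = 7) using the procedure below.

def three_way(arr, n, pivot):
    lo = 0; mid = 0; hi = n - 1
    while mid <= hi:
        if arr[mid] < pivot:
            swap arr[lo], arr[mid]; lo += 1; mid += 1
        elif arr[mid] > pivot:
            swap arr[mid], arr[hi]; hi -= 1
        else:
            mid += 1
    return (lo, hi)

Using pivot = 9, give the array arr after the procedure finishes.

pivot = 9; lo=0, mid=0, hi=6
arr[mid]=15>9: swap arr[0],arr[6]; hi=5 → [4, 6, 12, 9, 8, 13, 15]
arr[mid]=4<9: swap arr[0],arr[0]; lo=1,mid=1 → [4, 6, 12, 9, 8, 13, 15]
arr[mid]=6<9: swap arr[1],arr[1]; lo=2,mid=2 → [4, 6, 12, 9, 8, 13, 15]
arr[mid]=12>9: swap arr[2],arr[5]; hi=4 → [4, 6, 13, 9, 8, 12, 15]
arr[mid]=13>9: swap arr[2],arr[4]; hi=3 → [4, 6, 8, 9, 13, 12, 15]
arr[mid]=8<9: swap arr[2],arr[2]; lo=3,mid=3 → [4, 6, 8, 9, 13, 12, 15]
arr[mid]=9=9: mid=4
end: lo=3, hi=3; arr = [4, 6, 8, 9, 13, 12, 15]

[4, 6, 8, 9, 13, 12, 15]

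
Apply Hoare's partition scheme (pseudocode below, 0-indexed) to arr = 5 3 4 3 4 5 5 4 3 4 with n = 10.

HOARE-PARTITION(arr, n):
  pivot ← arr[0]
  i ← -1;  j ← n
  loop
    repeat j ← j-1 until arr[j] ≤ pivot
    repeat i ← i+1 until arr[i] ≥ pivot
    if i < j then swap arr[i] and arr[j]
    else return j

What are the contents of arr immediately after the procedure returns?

pivot = arr[0] = 5; i = -1, j = 10
j→9 (arr[9]=4≤5), i→0 (arr[0]=5≥5); i<j, swap → 4 3 4 3 4 5 5 4 3 5
j→8 (arr[8]=3≤5), i→5 (arr[5]=5≥5); i<j, swap → 4 3 4 3 4 3 5 4 5 5
j→7 (arr[7]=4≤5), i→6 (arr[6]=5≥5); i<j, swap → 4 3 4 3 4 3 4 5 5 5
j→6, i→7; i≥j, return j=6. arr = 4 3 4 3 4 3 4 5 5 5

4 3 4 3 4 3 4 5 5 5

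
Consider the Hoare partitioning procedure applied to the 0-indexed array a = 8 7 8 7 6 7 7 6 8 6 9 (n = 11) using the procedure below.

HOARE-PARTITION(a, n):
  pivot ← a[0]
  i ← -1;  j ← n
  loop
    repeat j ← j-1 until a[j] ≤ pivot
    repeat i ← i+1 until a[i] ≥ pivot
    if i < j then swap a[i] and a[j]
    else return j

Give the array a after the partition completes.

pivot=8
j stops at 9 (6), i stops at 0 (8); swap ⇒ 6 7 8 7 6 7 7 6 8 8 9
j stops at 8 (8), i stops at 2 (8); swap ⇒ 6 7 8 7 6 7 7 6 8 8 9
j stops at 7, i stops at 8; i≥j ⇒ return 7. a=6 7 8 7 6 7 7 6 8 8 9

6 7 8 7 6 7 7 6 8 8 9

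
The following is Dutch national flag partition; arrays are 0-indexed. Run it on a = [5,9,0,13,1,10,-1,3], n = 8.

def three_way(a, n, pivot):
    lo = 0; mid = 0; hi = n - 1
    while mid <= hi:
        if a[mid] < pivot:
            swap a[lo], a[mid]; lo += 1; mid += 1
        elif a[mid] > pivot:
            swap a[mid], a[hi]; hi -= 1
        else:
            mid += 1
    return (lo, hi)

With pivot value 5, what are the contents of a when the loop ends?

lo=0 mid=0 hi=7
5=5: mid=1
9>5: swap(1,7), hi=6 ⇒ [5,3,0,13,1,10,-1,9]
3<5: swap(0,1), lo=1 mid=2 ⇒ [3,5,0,13,1,10,-1,9]
0<5: swap(1,2), lo=2 mid=3 ⇒ [3,0,5,13,1,10,-1,9]
13>5: swap(3,6), hi=5 ⇒ [3,0,5,-1,1,10,13,9]
-1<5: swap(2,3), lo=3 mid=4 ⇒ [3,0,-1,5,1,10,13,9]
1<5: swap(3,4), lo=4 mid=5 ⇒ [3,0,-1,1,5,10,13,9]
10>5: swap(5,5), hi=4 ⇒ [3,0,-1,1,5,10,13,9]
done. lo=4 hi=4; a=[3,0,-1,1,5,10,13,9]

[3,0,-1,1,5,10,13,9]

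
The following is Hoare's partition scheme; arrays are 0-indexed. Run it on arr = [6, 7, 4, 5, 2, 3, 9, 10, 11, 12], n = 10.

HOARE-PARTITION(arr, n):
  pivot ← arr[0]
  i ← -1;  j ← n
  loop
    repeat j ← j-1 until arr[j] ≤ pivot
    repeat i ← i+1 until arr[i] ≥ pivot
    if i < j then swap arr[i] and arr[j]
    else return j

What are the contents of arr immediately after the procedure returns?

pivot=6
j stops at 5 (3), i stops at 0 (6); swap ⇒ [3, 7, 4, 5, 2, 6, 9, 10, 11, 12]
j stops at 4 (2), i stops at 1 (7); swap ⇒ [3, 2, 4, 5, 7, 6, 9, 10, 11, 12]
j stops at 3, i stops at 4; i≥j ⇒ return 3. arr=[3, 2, 4, 5, 7, 6, 9, 10, 11, 12]

[3, 2, 4, 5, 7, 6, 9, 10, 11, 12]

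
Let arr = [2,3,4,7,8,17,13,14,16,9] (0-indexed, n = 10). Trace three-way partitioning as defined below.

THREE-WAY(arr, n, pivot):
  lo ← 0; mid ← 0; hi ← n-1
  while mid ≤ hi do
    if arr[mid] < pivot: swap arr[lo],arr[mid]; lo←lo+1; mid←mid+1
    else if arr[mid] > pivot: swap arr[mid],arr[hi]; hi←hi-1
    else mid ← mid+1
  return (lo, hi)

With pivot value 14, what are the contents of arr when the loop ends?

[2,3,4,7,8,9,13,14,16,17]

pivot = 14; lo=0, mid=0, hi=9
arr[mid]=2<14: swap arr[0],arr[0]; lo=1,mid=1 → [2,3,4,7,8,17,13,14,16,9]
arr[mid]=3<14: swap arr[1],arr[1]; lo=2,mid=2 → [2,3,4,7,8,17,13,14,16,9]
arr[mid]=4<14: swap arr[2],arr[2]; lo=3,mid=3 → [2,3,4,7,8,17,13,14,16,9]
arr[mid]=7<14: swap arr[3],arr[3]; lo=4,mid=4 → [2,3,4,7,8,17,13,14,16,9]
arr[mid]=8<14: swap arr[4],arr[4]; lo=5,mid=5 → [2,3,4,7,8,17,13,14,16,9]
arr[mid]=17>14: swap arr[5],arr[9]; hi=8 → [2,3,4,7,8,9,13,14,16,17]
arr[mid]=9<14: swap arr[5],arr[5]; lo=6,mid=6 → [2,3,4,7,8,9,13,14,16,17]
arr[mid]=13<14: swap arr[6],arr[6]; lo=7,mid=7 → [2,3,4,7,8,9,13,14,16,17]
arr[mid]=14=14: mid=8
arr[mid]=16>14: swap arr[8],arr[8]; hi=7 → [2,3,4,7,8,9,13,14,16,17]
end: lo=7, hi=7; arr = [2,3,4,7,8,9,13,14,16,17]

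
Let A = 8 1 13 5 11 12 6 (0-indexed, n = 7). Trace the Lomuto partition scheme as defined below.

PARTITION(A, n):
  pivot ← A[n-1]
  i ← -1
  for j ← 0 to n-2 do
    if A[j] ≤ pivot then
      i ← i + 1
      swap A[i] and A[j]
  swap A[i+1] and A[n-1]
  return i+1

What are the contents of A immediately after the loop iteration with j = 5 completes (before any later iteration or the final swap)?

1 5 13 8 11 12 6

pivot = A[6] = 6; i = -1
j=0: A[0]=8 > 6 → no swap
j=1: A[1]=1 ≤ 6 → i=0, swap A[0],A[1] → 1 8 13 5 11 12 6
j=2: A[2]=13 > 6 → no swap
j=3: A[3]=5 ≤ 6 → i=1, swap A[1],A[3] → 1 5 13 8 11 12 6
j=4: A[4]=11 > 6 → no swap
j=5: A[5]=12 > 6 → no swap
(after j=5) A = 1 5 13 8 11 12 6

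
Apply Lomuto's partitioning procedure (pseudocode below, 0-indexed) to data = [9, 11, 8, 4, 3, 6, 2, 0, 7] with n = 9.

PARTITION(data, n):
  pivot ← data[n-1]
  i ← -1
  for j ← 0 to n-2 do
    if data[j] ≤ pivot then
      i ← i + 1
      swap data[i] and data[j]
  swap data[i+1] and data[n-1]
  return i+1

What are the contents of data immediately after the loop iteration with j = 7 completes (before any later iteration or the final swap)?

[4, 3, 6, 2, 0, 8, 9, 11, 7]

pivot = data[8] = 7; i = -1
j=0: data[0]=9 > 7 → no swap
j=1: data[1]=11 > 7 → no swap
j=2: data[2]=8 > 7 → no swap
j=3: data[3]=4 ≤ 7 → i=0, swap data[0],data[3] → [4, 11, 8, 9, 3, 6, 2, 0, 7]
j=4: data[4]=3 ≤ 7 → i=1, swap data[1],data[4] → [4, 3, 8, 9, 11, 6, 2, 0, 7]
j=5: data[5]=6 ≤ 7 → i=2, swap data[2],data[5] → [4, 3, 6, 9, 11, 8, 2, 0, 7]
j=6: data[6]=2 ≤ 7 → i=3, swap data[3],data[6] → [4, 3, 6, 2, 11, 8, 9, 0, 7]
j=7: data[7]=0 ≤ 7 → i=4, swap data[4],data[7] → [4, 3, 6, 2, 0, 8, 9, 11, 7]
(after j=7) data = [4, 3, 6, 2, 0, 8, 9, 11, 7]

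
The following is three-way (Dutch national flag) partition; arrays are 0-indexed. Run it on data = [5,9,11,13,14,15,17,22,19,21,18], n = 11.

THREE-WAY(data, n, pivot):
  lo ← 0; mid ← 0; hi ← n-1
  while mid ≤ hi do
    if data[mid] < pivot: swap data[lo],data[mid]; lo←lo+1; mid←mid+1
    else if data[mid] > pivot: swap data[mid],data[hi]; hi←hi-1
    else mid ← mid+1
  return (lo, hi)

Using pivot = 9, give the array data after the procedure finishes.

[5,9,13,14,15,17,22,19,21,18,11]

pivot = 9; lo=0, mid=0, hi=10
data[mid]=5<9: swap data[0],data[0]; lo=1,mid=1 → [5,9,11,13,14,15,17,22,19,21,18]
data[mid]=9=9: mid=2
data[mid]=11>9: swap data[2],data[10]; hi=9 → [5,9,18,13,14,15,17,22,19,21,11]
data[mid]=18>9: swap data[2],data[9]; hi=8 → [5,9,21,13,14,15,17,22,19,18,11]
data[mid]=21>9: swap data[2],data[8]; hi=7 → [5,9,19,13,14,15,17,22,21,18,11]
data[mid]=19>9: swap data[2],data[7]; hi=6 → [5,9,22,13,14,15,17,19,21,18,11]
data[mid]=22>9: swap data[2],data[6]; hi=5 → [5,9,17,13,14,15,22,19,21,18,11]
data[mid]=17>9: swap data[2],data[5]; hi=4 → [5,9,15,13,14,17,22,19,21,18,11]
data[mid]=15>9: swap data[2],data[4]; hi=3 → [5,9,14,13,15,17,22,19,21,18,11]
data[mid]=14>9: swap data[2],data[3]; hi=2 → [5,9,13,14,15,17,22,19,21,18,11]
data[mid]=13>9: swap data[2],data[2]; hi=1 → [5,9,13,14,15,17,22,19,21,18,11]
end: lo=1, hi=1; data = [5,9,13,14,15,17,22,19,21,18,11]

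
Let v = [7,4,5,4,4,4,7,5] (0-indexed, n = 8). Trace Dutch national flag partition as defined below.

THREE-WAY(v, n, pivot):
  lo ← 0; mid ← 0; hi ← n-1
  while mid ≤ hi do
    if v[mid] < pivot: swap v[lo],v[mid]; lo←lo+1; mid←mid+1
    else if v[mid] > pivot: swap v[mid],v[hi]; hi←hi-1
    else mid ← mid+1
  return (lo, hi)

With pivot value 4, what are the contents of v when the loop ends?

[4,4,4,4,5,7,5,7]

pivot = 4; lo=0, mid=0, hi=7
v[mid]=7>4: swap v[0],v[7]; hi=6 → [5,4,5,4,4,4,7,7]
v[mid]=5>4: swap v[0],v[6]; hi=5 → [7,4,5,4,4,4,5,7]
v[mid]=7>4: swap v[0],v[5]; hi=4 → [4,4,5,4,4,7,5,7]
v[mid]=4=4: mid=1
v[mid]=4=4: mid=2
v[mid]=5>4: swap v[2],v[4]; hi=3 → [4,4,4,4,5,7,5,7]
v[mid]=4=4: mid=3
v[mid]=4=4: mid=4
end: lo=0, hi=3; v = [4,4,4,4,5,7,5,7]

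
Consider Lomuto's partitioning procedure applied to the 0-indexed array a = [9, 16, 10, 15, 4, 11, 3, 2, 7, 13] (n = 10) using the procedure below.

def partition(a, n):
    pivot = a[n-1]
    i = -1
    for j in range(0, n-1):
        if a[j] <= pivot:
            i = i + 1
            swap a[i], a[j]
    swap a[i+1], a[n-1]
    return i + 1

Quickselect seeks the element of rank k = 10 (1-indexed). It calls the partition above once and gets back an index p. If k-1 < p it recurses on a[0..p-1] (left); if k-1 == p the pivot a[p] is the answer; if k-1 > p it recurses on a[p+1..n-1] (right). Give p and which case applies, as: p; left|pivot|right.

7; right

pivot = a[9] = 13; i = -1
j=0: a[0]=9 ≤ 13 → i=0, swap a[0],a[0] (no change) → [9, 16, 10, 15, 4, 11, 3, 2, 7, 13]
j=1: a[1]=16 > 13 → no swap
j=2: a[2]=10 ≤ 13 → i=1, swap a[1],a[2] → [9, 10, 16, 15, 4, 11, 3, 2, 7, 13]
j=3: a[3]=15 > 13 → no swap
j=4: a[4]=4 ≤ 13 → i=2, swap a[2],a[4] → [9, 10, 4, 15, 16, 11, 3, 2, 7, 13]
j=5: a[5]=11 ≤ 13 → i=3, swap a[3],a[5] → [9, 10, 4, 11, 16, 15, 3, 2, 7, 13]
j=6: a[6]=3 ≤ 13 → i=4, swap a[4],a[6] → [9, 10, 4, 11, 3, 15, 16, 2, 7, 13]
j=7: a[7]=2 ≤ 13 → i=5, swap a[5],a[7] → [9, 10, 4, 11, 3, 2, 16, 15, 7, 13]
j=8: a[8]=7 ≤ 13 → i=6, swap a[6],a[8] → [9, 10, 4, 11, 3, 2, 7, 15, 16, 13]
final swap a[7],a[9] → [9, 10, 4, 11, 3, 2, 7, 13, 16, 15]; return 7
p = 7; k-1 = 9 > 7 ⇒ right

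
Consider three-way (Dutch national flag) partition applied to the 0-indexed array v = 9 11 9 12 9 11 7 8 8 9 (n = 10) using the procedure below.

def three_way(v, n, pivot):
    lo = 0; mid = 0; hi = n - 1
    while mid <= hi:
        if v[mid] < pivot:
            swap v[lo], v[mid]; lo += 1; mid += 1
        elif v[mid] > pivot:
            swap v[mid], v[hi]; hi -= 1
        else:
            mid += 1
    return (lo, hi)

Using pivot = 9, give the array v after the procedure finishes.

8 8 7 9 9 9 9 11 12 11

pivot = 9; lo=0, mid=0, hi=9
v[mid]=9=9: mid=1
v[mid]=11>9: swap v[1],v[9]; hi=8 → 9 9 9 12 9 11 7 8 8 11
v[mid]=9=9: mid=2
v[mid]=9=9: mid=3
v[mid]=12>9: swap v[3],v[8]; hi=7 → 9 9 9 8 9 11 7 8 12 11
v[mid]=8<9: swap v[0],v[3]; lo=1,mid=4 → 8 9 9 9 9 11 7 8 12 11
v[mid]=9=9: mid=5
v[mid]=11>9: swap v[5],v[7]; hi=6 → 8 9 9 9 9 8 7 11 12 11
v[mid]=8<9: swap v[1],v[5]; lo=2,mid=6 → 8 8 9 9 9 9 7 11 12 11
v[mid]=7<9: swap v[2],v[6]; lo=3,mid=7 → 8 8 7 9 9 9 9 11 12 11
end: lo=3, hi=6; v = 8 8 7 9 9 9 9 11 12 11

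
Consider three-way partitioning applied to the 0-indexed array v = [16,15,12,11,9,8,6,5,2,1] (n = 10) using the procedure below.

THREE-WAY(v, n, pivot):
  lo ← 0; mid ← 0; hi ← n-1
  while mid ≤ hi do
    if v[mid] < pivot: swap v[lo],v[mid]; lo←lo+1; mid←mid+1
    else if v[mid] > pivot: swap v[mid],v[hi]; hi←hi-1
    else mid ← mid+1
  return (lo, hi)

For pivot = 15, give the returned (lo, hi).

(8, 8)

lo=0 mid=0 hi=9
16>15: swap(0,9), hi=8 ⇒ [1,15,12,11,9,8,6,5,2,16]
1<15: swap(0,0), lo=1 mid=1 ⇒ [1,15,12,11,9,8,6,5,2,16]
15=15: mid=2
12<15: swap(1,2), lo=2 mid=3 ⇒ [1,12,15,11,9,8,6,5,2,16]
11<15: swap(2,3), lo=3 mid=4 ⇒ [1,12,11,15,9,8,6,5,2,16]
9<15: swap(3,4), lo=4 mid=5 ⇒ [1,12,11,9,15,8,6,5,2,16]
8<15: swap(4,5), lo=5 mid=6 ⇒ [1,12,11,9,8,15,6,5,2,16]
6<15: swap(5,6), lo=6 mid=7 ⇒ [1,12,11,9,8,6,15,5,2,16]
5<15: swap(6,7), lo=7 mid=8 ⇒ [1,12,11,9,8,6,5,15,2,16]
2<15: swap(7,8), lo=8 mid=9 ⇒ [1,12,11,9,8,6,5,2,15,16]
done. lo=8 hi=8; v=[1,12,11,9,8,6,5,2,15,16]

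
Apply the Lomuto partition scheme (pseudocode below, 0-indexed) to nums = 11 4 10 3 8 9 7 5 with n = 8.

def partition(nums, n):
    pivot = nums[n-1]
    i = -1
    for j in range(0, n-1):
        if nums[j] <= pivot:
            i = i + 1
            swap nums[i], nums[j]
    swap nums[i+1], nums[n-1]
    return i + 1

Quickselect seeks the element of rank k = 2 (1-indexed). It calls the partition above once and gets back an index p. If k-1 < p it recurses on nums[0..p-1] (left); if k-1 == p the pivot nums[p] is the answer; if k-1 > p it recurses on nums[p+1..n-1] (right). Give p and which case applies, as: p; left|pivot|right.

pivot=5, i=-1
j=0: 11>5, skip
j=1: 4≤5, i=0, swap(0,1) ⇒ 4 11 10 3 8 9 7 5
j=2: 10>5, skip
j=3: 3≤5, i=1, swap(1,3) ⇒ 4 3 10 11 8 9 7 5
j=4: 8>5, skip
j=5: 9>5, skip
j=6: 7>5, skip
swap(2,7) ⇒ 4 3 5 11 8 9 7 10; return 2
p = 2; k-1 = 1 < 2 ⇒ left

2; left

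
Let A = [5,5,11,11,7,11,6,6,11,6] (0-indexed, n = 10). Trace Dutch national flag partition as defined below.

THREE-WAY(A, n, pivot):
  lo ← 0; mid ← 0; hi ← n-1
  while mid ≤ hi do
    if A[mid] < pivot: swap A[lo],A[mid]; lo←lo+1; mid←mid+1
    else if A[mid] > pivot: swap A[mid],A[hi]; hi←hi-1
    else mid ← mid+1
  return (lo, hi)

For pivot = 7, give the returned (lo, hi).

pivot = 7; lo=0, mid=0, hi=9
A[mid]=5<7: swap A[0],A[0]; lo=1,mid=1 → [5,5,11,11,7,11,6,6,11,6]
A[mid]=5<7: swap A[1],A[1]; lo=2,mid=2 → [5,5,11,11,7,11,6,6,11,6]
A[mid]=11>7: swap A[2],A[9]; hi=8 → [5,5,6,11,7,11,6,6,11,11]
A[mid]=6<7: swap A[2],A[2]; lo=3,mid=3 → [5,5,6,11,7,11,6,6,11,11]
A[mid]=11>7: swap A[3],A[8]; hi=7 → [5,5,6,11,7,11,6,6,11,11]
A[mid]=11>7: swap A[3],A[7]; hi=6 → [5,5,6,6,7,11,6,11,11,11]
A[mid]=6<7: swap A[3],A[3]; lo=4,mid=4 → [5,5,6,6,7,11,6,11,11,11]
A[mid]=7=7: mid=5
A[mid]=11>7: swap A[5],A[6]; hi=5 → [5,5,6,6,7,6,11,11,11,11]
A[mid]=6<7: swap A[4],A[5]; lo=5,mid=6 → [5,5,6,6,6,7,11,11,11,11]
end: lo=5, hi=5; A = [5,5,6,6,6,7,11,11,11,11]

(5, 5)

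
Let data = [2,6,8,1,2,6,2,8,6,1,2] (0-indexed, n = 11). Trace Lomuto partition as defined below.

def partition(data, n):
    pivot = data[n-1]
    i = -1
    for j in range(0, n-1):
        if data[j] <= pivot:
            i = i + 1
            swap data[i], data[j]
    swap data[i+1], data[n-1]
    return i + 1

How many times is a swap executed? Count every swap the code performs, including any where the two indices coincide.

6

pivot = data[10] = 2; i = -1
j=0: data[0]=2 ≤ 2 → i=0, swap data[0],data[0] (no change) → [2,6,8,1,2,6,2,8,6,1,2]
j=1: data[1]=6 > 2 → no swap
j=2: data[2]=8 > 2 → no swap
j=3: data[3]=1 ≤ 2 → i=1, swap data[1],data[3] → [2,1,8,6,2,6,2,8,6,1,2]
j=4: data[4]=2 ≤ 2 → i=2, swap data[2],data[4] → [2,1,2,6,8,6,2,8,6,1,2]
j=5: data[5]=6 > 2 → no swap
j=6: data[6]=2 ≤ 2 → i=3, swap data[3],data[6] → [2,1,2,2,8,6,6,8,6,1,2]
j=7: data[7]=8 > 2 → no swap
j=8: data[8]=6 > 2 → no swap
j=9: data[9]=1 ≤ 2 → i=4, swap data[4],data[9] → [2,1,2,2,1,6,6,8,6,8,2]
final swap data[5],data[10] → [2,1,2,2,1,2,6,8,6,8,6]; return 5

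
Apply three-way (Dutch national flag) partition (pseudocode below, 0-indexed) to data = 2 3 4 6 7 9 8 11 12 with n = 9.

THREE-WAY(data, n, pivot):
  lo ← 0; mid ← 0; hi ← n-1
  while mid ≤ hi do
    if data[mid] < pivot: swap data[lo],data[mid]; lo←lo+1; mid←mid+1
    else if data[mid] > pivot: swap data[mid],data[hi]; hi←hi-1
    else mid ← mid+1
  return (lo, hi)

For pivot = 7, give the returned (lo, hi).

(4, 4)

lo=0 mid=0 hi=8
2<7: swap(0,0), lo=1 mid=1 ⇒ 2 3 4 6 7 9 8 11 12
3<7: swap(1,1), lo=2 mid=2 ⇒ 2 3 4 6 7 9 8 11 12
4<7: swap(2,2), lo=3 mid=3 ⇒ 2 3 4 6 7 9 8 11 12
6<7: swap(3,3), lo=4 mid=4 ⇒ 2 3 4 6 7 9 8 11 12
7=7: mid=5
9>7: swap(5,8), hi=7 ⇒ 2 3 4 6 7 12 8 11 9
12>7: swap(5,7), hi=6 ⇒ 2 3 4 6 7 11 8 12 9
11>7: swap(5,6), hi=5 ⇒ 2 3 4 6 7 8 11 12 9
8>7: swap(5,5), hi=4 ⇒ 2 3 4 6 7 8 11 12 9
done. lo=4 hi=4; data=2 3 4 6 7 8 11 12 9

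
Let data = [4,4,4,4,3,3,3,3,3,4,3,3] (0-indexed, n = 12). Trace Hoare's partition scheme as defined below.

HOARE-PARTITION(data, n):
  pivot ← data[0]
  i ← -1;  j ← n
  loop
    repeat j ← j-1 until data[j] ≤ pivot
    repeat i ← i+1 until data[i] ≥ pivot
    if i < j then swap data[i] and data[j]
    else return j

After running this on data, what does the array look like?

pivot=4
j stops at 11 (3), i stops at 0 (4); swap ⇒ [3,4,4,4,3,3,3,3,3,4,3,4]
j stops at 10 (3), i stops at 1 (4); swap ⇒ [3,3,4,4,3,3,3,3,3,4,4,4]
j stops at 9 (4), i stops at 2 (4); swap ⇒ [3,3,4,4,3,3,3,3,3,4,4,4]
j stops at 8 (3), i stops at 3 (4); swap ⇒ [3,3,4,3,3,3,3,3,4,4,4,4]
j stops at 7, i stops at 8; i≥j ⇒ return 7. data=[3,3,4,3,3,3,3,3,4,4,4,4]

[3,3,4,3,3,3,3,3,4,4,4,4]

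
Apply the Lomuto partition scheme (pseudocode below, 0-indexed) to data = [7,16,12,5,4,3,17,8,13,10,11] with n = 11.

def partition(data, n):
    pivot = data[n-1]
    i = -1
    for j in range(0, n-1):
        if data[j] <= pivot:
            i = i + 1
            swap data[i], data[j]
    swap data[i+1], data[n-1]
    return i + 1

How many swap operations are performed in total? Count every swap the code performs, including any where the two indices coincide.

pivot = data[10] = 11; i = -1
j=0: data[0]=7 ≤ 11 → i=0, swap data[0],data[0] (no change) → [7,16,12,5,4,3,17,8,13,10,11]
j=1: data[1]=16 > 11 → no swap
j=2: data[2]=12 > 11 → no swap
j=3: data[3]=5 ≤ 11 → i=1, swap data[1],data[3] → [7,5,12,16,4,3,17,8,13,10,11]
j=4: data[4]=4 ≤ 11 → i=2, swap data[2],data[4] → [7,5,4,16,12,3,17,8,13,10,11]
j=5: data[5]=3 ≤ 11 → i=3, swap data[3],data[5] → [7,5,4,3,12,16,17,8,13,10,11]
j=6: data[6]=17 > 11 → no swap
j=7: data[7]=8 ≤ 11 → i=4, swap data[4],data[7] → [7,5,4,3,8,16,17,12,13,10,11]
j=8: data[8]=13 > 11 → no swap
j=9: data[9]=10 ≤ 11 → i=5, swap data[5],data[9] → [7,5,4,3,8,10,17,12,13,16,11]
final swap data[6],data[10] → [7,5,4,3,8,10,11,12,13,16,17]; return 6

7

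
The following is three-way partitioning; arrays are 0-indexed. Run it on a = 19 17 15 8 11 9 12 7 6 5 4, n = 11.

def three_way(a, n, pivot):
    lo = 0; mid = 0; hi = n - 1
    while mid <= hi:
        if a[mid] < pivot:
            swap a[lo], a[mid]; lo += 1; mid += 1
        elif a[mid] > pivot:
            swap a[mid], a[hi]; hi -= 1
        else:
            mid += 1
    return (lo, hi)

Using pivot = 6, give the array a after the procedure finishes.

4 5 6 11 9 12 7 8 15 17 19

pivot = 6; lo=0, mid=0, hi=10
a[mid]=19>6: swap a[0],a[10]; hi=9 → 4 17 15 8 11 9 12 7 6 5 19
a[mid]=4<6: swap a[0],a[0]; lo=1,mid=1 → 4 17 15 8 11 9 12 7 6 5 19
a[mid]=17>6: swap a[1],a[9]; hi=8 → 4 5 15 8 11 9 12 7 6 17 19
a[mid]=5<6: swap a[1],a[1]; lo=2,mid=2 → 4 5 15 8 11 9 12 7 6 17 19
a[mid]=15>6: swap a[2],a[8]; hi=7 → 4 5 6 8 11 9 12 7 15 17 19
a[mid]=6=6: mid=3
a[mid]=8>6: swap a[3],a[7]; hi=6 → 4 5 6 7 11 9 12 8 15 17 19
a[mid]=7>6: swap a[3],a[6]; hi=5 → 4 5 6 12 11 9 7 8 15 17 19
a[mid]=12>6: swap a[3],a[5]; hi=4 → 4 5 6 9 11 12 7 8 15 17 19
a[mid]=9>6: swap a[3],a[4]; hi=3 → 4 5 6 11 9 12 7 8 15 17 19
a[mid]=11>6: swap a[3],a[3]; hi=2 → 4 5 6 11 9 12 7 8 15 17 19
end: lo=2, hi=2; a = 4 5 6 11 9 12 7 8 15 17 19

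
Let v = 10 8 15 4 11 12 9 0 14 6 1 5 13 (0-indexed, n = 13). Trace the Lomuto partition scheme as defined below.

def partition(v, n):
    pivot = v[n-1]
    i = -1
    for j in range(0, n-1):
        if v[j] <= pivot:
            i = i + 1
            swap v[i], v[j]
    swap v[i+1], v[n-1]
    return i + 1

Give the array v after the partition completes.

pivot = v[12] = 13; i = -1
j=0: v[0]=10 ≤ 13 → i=0, swap v[0],v[0] (no change) → 10 8 15 4 11 12 9 0 14 6 1 5 13
j=1: v[1]=8 ≤ 13 → i=1, swap v[1],v[1] (no change) → 10 8 15 4 11 12 9 0 14 6 1 5 13
j=2: v[2]=15 > 13 → no swap
j=3: v[3]=4 ≤ 13 → i=2, swap v[2],v[3] → 10 8 4 15 11 12 9 0 14 6 1 5 13
j=4: v[4]=11 ≤ 13 → i=3, swap v[3],v[4] → 10 8 4 11 15 12 9 0 14 6 1 5 13
j=5: v[5]=12 ≤ 13 → i=4, swap v[4],v[5] → 10 8 4 11 12 15 9 0 14 6 1 5 13
j=6: v[6]=9 ≤ 13 → i=5, swap v[5],v[6] → 10 8 4 11 12 9 15 0 14 6 1 5 13
j=7: v[7]=0 ≤ 13 → i=6, swap v[6],v[7] → 10 8 4 11 12 9 0 15 14 6 1 5 13
j=8: v[8]=14 > 13 → no swap
j=9: v[9]=6 ≤ 13 → i=7, swap v[7],v[9] → 10 8 4 11 12 9 0 6 14 15 1 5 13
j=10: v[10]=1 ≤ 13 → i=8, swap v[8],v[10] → 10 8 4 11 12 9 0 6 1 15 14 5 13
j=11: v[11]=5 ≤ 13 → i=9, swap v[9],v[11] → 10 8 4 11 12 9 0 6 1 5 14 15 13
final swap v[10],v[12] → 10 8 4 11 12 9 0 6 1 5 13 15 14; return 10

10 8 4 11 12 9 0 6 1 5 13 15 14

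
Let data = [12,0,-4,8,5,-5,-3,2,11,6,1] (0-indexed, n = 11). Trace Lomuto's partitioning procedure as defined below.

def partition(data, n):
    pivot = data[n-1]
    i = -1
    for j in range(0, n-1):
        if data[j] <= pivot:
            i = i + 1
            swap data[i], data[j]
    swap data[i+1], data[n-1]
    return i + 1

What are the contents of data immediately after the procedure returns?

pivot = data[10] = 1; i = -1
j=0: data[0]=12 > 1 → no swap
j=1: data[1]=0 ≤ 1 → i=0, swap data[0],data[1] → [0,12,-4,8,5,-5,-3,2,11,6,1]
j=2: data[2]=-4 ≤ 1 → i=1, swap data[1],data[2] → [0,-4,12,8,5,-5,-3,2,11,6,1]
j=3: data[3]=8 > 1 → no swap
j=4: data[4]=5 > 1 → no swap
j=5: data[5]=-5 ≤ 1 → i=2, swap data[2],data[5] → [0,-4,-5,8,5,12,-3,2,11,6,1]
j=6: data[6]=-3 ≤ 1 → i=3, swap data[3],data[6] → [0,-4,-5,-3,5,12,8,2,11,6,1]
j=7: data[7]=2 > 1 → no swap
j=8: data[8]=11 > 1 → no swap
j=9: data[9]=6 > 1 → no swap
final swap data[4],data[10] → [0,-4,-5,-3,1,12,8,2,11,6,5]; return 4

[0,-4,-5,-3,1,12,8,2,11,6,5]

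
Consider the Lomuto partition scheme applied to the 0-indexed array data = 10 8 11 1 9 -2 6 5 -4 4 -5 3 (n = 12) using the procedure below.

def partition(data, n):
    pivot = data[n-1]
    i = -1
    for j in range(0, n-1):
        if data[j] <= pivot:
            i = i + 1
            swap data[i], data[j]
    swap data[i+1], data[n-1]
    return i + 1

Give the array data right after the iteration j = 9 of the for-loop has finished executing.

pivot=3, i=-1
j=0: 10>3, skip
j=1: 8>3, skip
j=2: 11>3, skip
j=3: 1≤3, i=0, swap(0,3) ⇒ 1 8 11 10 9 -2 6 5 -4 4 -5 3
j=4: 9>3, skip
j=5: -2≤3, i=1, swap(1,5) ⇒ 1 -2 11 10 9 8 6 5 -4 4 -5 3
j=6: 6>3, skip
j=7: 5>3, skip
j=8: -4≤3, i=2, swap(2,8) ⇒ 1 -2 -4 10 9 8 6 5 11 4 -5 3
j=9: 4>3, skip
(after j=9) data = 1 -2 -4 10 9 8 6 5 11 4 -5 3

1 -2 -4 10 9 8 6 5 11 4 -5 3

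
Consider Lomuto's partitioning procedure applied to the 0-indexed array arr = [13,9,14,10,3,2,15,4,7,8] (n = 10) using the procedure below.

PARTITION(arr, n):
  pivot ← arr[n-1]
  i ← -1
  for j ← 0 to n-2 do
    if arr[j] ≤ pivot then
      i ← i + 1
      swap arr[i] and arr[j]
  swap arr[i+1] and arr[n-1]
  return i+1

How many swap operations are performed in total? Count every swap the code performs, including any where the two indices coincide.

pivot=8, i=-1
j=0: 13>8, skip
j=1: 9>8, skip
j=2: 14>8, skip
j=3: 10>8, skip
j=4: 3≤8, i=0, swap(0,4) ⇒ [3,9,14,10,13,2,15,4,7,8]
j=5: 2≤8, i=1, swap(1,5) ⇒ [3,2,14,10,13,9,15,4,7,8]
j=6: 15>8, skip
j=7: 4≤8, i=2, swap(2,7) ⇒ [3,2,4,10,13,9,15,14,7,8]
j=8: 7≤8, i=3, swap(3,8) ⇒ [3,2,4,7,13,9,15,14,10,8]
swap(4,9) ⇒ [3,2,4,7,8,9,15,14,10,13]; return 4

5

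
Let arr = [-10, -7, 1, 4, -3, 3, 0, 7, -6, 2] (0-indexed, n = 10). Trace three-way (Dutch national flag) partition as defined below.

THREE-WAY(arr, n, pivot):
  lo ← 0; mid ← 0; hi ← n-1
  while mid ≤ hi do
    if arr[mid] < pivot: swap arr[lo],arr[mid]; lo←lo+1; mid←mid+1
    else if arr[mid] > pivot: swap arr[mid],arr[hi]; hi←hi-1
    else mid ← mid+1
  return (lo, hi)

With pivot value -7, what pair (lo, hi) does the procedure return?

(1, 1)

lo=0 mid=0 hi=9
-10<-7: swap(0,0), lo=1 mid=1 ⇒ [-10, -7, 1, 4, -3, 3, 0, 7, -6, 2]
-7=-7: mid=2
1>-7: swap(2,9), hi=8 ⇒ [-10, -7, 2, 4, -3, 3, 0, 7, -6, 1]
2>-7: swap(2,8), hi=7 ⇒ [-10, -7, -6, 4, -3, 3, 0, 7, 2, 1]
-6>-7: swap(2,7), hi=6 ⇒ [-10, -7, 7, 4, -3, 3, 0, -6, 2, 1]
7>-7: swap(2,6), hi=5 ⇒ [-10, -7, 0, 4, -3, 3, 7, -6, 2, 1]
0>-7: swap(2,5), hi=4 ⇒ [-10, -7, 3, 4, -3, 0, 7, -6, 2, 1]
3>-7: swap(2,4), hi=3 ⇒ [-10, -7, -3, 4, 3, 0, 7, -6, 2, 1]
-3>-7: swap(2,3), hi=2 ⇒ [-10, -7, 4, -3, 3, 0, 7, -6, 2, 1]
4>-7: swap(2,2), hi=1 ⇒ [-10, -7, 4, -3, 3, 0, 7, -6, 2, 1]
done. lo=1 hi=1; arr=[-10, -7, 4, -3, 3, 0, 7, -6, 2, 1]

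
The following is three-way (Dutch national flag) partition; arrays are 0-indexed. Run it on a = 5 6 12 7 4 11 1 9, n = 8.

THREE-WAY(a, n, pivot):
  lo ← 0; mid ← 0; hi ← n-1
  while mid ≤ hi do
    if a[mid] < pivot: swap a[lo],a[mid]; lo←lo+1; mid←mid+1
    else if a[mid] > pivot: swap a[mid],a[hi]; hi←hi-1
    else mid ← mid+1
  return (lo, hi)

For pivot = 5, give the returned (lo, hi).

lo=0 mid=0 hi=7
5=5: mid=1
6>5: swap(1,7), hi=6 ⇒ 5 9 12 7 4 11 1 6
9>5: swap(1,6), hi=5 ⇒ 5 1 12 7 4 11 9 6
1<5: swap(0,1), lo=1 mid=2 ⇒ 1 5 12 7 4 11 9 6
12>5: swap(2,5), hi=4 ⇒ 1 5 11 7 4 12 9 6
11>5: swap(2,4), hi=3 ⇒ 1 5 4 7 11 12 9 6
4<5: swap(1,2), lo=2 mid=3 ⇒ 1 4 5 7 11 12 9 6
7>5: swap(3,3), hi=2 ⇒ 1 4 5 7 11 12 9 6
done. lo=2 hi=2; a=1 4 5 7 11 12 9 6

(2, 2)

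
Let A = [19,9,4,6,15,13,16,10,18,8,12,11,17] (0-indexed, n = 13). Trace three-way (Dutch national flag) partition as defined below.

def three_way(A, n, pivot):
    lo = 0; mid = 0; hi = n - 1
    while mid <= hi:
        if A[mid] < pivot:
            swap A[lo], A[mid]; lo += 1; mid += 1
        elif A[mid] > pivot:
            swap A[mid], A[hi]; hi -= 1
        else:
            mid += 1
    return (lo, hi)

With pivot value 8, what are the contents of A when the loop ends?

pivot = 8; lo=0, mid=0, hi=12
A[mid]=19>8: swap A[0],A[12]; hi=11 → [17,9,4,6,15,13,16,10,18,8,12,11,19]
A[mid]=17>8: swap A[0],A[11]; hi=10 → [11,9,4,6,15,13,16,10,18,8,12,17,19]
A[mid]=11>8: swap A[0],A[10]; hi=9 → [12,9,4,6,15,13,16,10,18,8,11,17,19]
A[mid]=12>8: swap A[0],A[9]; hi=8 → [8,9,4,6,15,13,16,10,18,12,11,17,19]
A[mid]=8=8: mid=1
A[mid]=9>8: swap A[1],A[8]; hi=7 → [8,18,4,6,15,13,16,10,9,12,11,17,19]
A[mid]=18>8: swap A[1],A[7]; hi=6 → [8,10,4,6,15,13,16,18,9,12,11,17,19]
A[mid]=10>8: swap A[1],A[6]; hi=5 → [8,16,4,6,15,13,10,18,9,12,11,17,19]
A[mid]=16>8: swap A[1],A[5]; hi=4 → [8,13,4,6,15,16,10,18,9,12,11,17,19]
A[mid]=13>8: swap A[1],A[4]; hi=3 → [8,15,4,6,13,16,10,18,9,12,11,17,19]
A[mid]=15>8: swap A[1],A[3]; hi=2 → [8,6,4,15,13,16,10,18,9,12,11,17,19]
A[mid]=6<8: swap A[0],A[1]; lo=1,mid=2 → [6,8,4,15,13,16,10,18,9,12,11,17,19]
A[mid]=4<8: swap A[1],A[2]; lo=2,mid=3 → [6,4,8,15,13,16,10,18,9,12,11,17,19]
end: lo=2, hi=2; A = [6,4,8,15,13,16,10,18,9,12,11,17,19]

[6,4,8,15,13,16,10,18,9,12,11,17,19]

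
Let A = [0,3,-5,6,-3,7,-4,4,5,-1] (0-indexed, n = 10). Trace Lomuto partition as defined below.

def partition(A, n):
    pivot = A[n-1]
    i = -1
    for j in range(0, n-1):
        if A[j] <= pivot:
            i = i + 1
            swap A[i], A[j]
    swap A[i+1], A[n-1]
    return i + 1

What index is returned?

3

pivot=-1, i=-1
j=0: 0>-1, skip
j=1: 3>-1, skip
j=2: -5≤-1, i=0, swap(0,2) ⇒ [-5,3,0,6,-3,7,-4,4,5,-1]
j=3: 6>-1, skip
j=4: -3≤-1, i=1, swap(1,4) ⇒ [-5,-3,0,6,3,7,-4,4,5,-1]
j=5: 7>-1, skip
j=6: -4≤-1, i=2, swap(2,6) ⇒ [-5,-3,-4,6,3,7,0,4,5,-1]
j=7: 4>-1, skip
j=8: 5>-1, skip
swap(3,9) ⇒ [-5,-3,-4,-1,3,7,0,4,5,6]; return 3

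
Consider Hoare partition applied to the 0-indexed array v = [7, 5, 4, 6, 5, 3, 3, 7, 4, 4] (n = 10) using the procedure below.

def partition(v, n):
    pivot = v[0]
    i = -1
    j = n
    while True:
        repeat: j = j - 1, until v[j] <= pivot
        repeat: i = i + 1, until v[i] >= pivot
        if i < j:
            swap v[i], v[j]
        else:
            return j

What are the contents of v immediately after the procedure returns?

pivot = v[0] = 7; i = -1, j = 10
j→9 (v[9]=4≤7), i→0 (v[0]=7≥7); i<j, swap → [4, 5, 4, 6, 5, 3, 3, 7, 4, 7]
j→8 (v[8]=4≤7), i→7 (v[7]=7≥7); i<j, swap → [4, 5, 4, 6, 5, 3, 3, 4, 7, 7]
j→7, i→8; i≥j, return j=7. v = [4, 5, 4, 6, 5, 3, 3, 4, 7, 7]

[4, 5, 4, 6, 5, 3, 3, 4, 7, 7]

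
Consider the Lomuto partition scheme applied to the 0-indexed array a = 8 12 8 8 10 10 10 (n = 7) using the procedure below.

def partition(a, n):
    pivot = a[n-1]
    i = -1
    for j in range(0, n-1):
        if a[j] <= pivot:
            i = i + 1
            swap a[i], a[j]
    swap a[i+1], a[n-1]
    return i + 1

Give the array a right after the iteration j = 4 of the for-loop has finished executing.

pivot=10, i=-1
j=0: 8≤10, i=0, swap(0,0) ⇒ 8 12 8 8 10 10 10
j=1: 12>10, skip
j=2: 8≤10, i=1, swap(1,2) ⇒ 8 8 12 8 10 10 10
j=3: 8≤10, i=2, swap(2,3) ⇒ 8 8 8 12 10 10 10
j=4: 10≤10, i=3, swap(3,4) ⇒ 8 8 8 10 12 10 10
(after j=4) a = 8 8 8 10 12 10 10

8 8 8 10 12 10 10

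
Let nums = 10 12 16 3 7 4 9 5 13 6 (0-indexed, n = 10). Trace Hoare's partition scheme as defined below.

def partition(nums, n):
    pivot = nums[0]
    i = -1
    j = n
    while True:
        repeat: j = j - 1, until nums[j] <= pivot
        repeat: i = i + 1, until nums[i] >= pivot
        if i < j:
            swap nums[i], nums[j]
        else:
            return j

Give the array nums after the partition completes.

6 5 9 3 7 4 16 12 13 10

pivot = nums[0] = 10; i = -1, j = 10
j→9 (nums[9]=6≤10), i→0 (nums[0]=10≥10); i<j, swap → 6 12 16 3 7 4 9 5 13 10
j→7 (nums[7]=5≤10), i→1 (nums[1]=12≥10); i<j, swap → 6 5 16 3 7 4 9 12 13 10
j→6 (nums[6]=9≤10), i→2 (nums[2]=16≥10); i<j, swap → 6 5 9 3 7 4 16 12 13 10
j→5, i→6; i≥j, return j=5. nums = 6 5 9 3 7 4 16 12 13 10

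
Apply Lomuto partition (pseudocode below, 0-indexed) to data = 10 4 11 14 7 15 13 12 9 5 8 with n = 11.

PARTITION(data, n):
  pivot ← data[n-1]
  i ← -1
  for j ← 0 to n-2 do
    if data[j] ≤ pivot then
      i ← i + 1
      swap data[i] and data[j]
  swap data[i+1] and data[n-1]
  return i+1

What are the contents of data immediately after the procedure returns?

4 7 5 8 10 15 13 12 9 11 14

pivot=8, i=-1
j=0: 10>8, skip
j=1: 4≤8, i=0, swap(0,1) ⇒ 4 10 11 14 7 15 13 12 9 5 8
j=2: 11>8, skip
j=3: 14>8, skip
j=4: 7≤8, i=1, swap(1,4) ⇒ 4 7 11 14 10 15 13 12 9 5 8
j=5: 15>8, skip
j=6: 13>8, skip
j=7: 12>8, skip
j=8: 9>8, skip
j=9: 5≤8, i=2, swap(2,9) ⇒ 4 7 5 14 10 15 13 12 9 11 8
swap(3,10) ⇒ 4 7 5 8 10 15 13 12 9 11 14; return 3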